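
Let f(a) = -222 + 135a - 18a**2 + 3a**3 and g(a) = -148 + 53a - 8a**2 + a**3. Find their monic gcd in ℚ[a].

By polynomial division,
  3a**3 - 18a**2 + 135a - 222 = (3)(a**3 - 8a**2 + 53a - 148) + (6a**2 - 24a + 222)
  a**3 - 8a**2 + 53a - 148 = ((1/6)a - 2/3)(6a**2 - 24a + 222) + (0)
Last nonzero remainder: 6a**2 - 24a + 222. Dividing through by 6 gives the monic gcd a**2 - 4a + 37.

37 - 4a + a**2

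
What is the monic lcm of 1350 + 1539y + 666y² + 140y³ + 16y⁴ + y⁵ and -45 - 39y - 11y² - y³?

Euclidean algorithm in ℚ[y]:
  y⁵ + 16y⁴ + 140y³ + 666y² + 1539y + 1350 = (-y² - 5y - 46)(-y³ - 11y² - 39y - 45) + (-80y² - 480y - 720)
  -y³ - 11y² - 39y - 45 = ((1/80)y + 1/16)(-80y² - 480y - 720) + (0)
Last nonzero remainder: -80y² - 480y - 720. Dividing through by -80 gives the monic gcd y² + 6y + 9.
Then lcm(f, g) = f·g / gcd(f, g); expanding and making the result monic gives the answer.

6750 + 9045y + 4869y² + 1366y³ + 220y⁴ + 21y⁵ + y⁶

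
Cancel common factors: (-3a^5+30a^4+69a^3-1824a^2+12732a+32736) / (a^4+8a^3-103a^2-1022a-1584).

Euclidean algorithm in ℚ[a]:
  -3a^5+30a^4+69a^3-1824a^2+12732a+32736 = (-3a+54)(a^4+8a^3-103a^2-1022a-1584) + (-672a^3+672a^2+63168a+118272)
  a^4+8a^3-103a^2-1022a-1584 = (-(1/672)a-3/224)(-672a^3+672a^2+63168a+118272) + (0)
Last nonzero remainder: -672a^3+672a^2+63168a+118272. Dividing through by -672 gives the monic gcd a^3-a^2-94a-176.
Cancel a^3-a^2-94a-176 from numerator and denominator to get the reduced form.

(-3a^2+27a-186)/(a+9)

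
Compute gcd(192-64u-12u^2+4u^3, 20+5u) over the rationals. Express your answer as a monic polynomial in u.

By polynomial division,
  4u^3-12u^2-64u+192 = ((4/5)u^2-(28/5)u+48/5)(5u+20) + (0)
Last nonzero remainder: 5u+20. Dividing through by 5 gives the monic gcd u+4.

4+u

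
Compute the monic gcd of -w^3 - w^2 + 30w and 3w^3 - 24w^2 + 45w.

w^2 - 5w

Euclidean algorithm in ℚ[w]:
  -w^3 - w^2 + 30w = (-1/3)(3w^3 - 24w^2 + 45w) + (-9w^2 + 45w)
  3w^3 - 24w^2 + 45w = (-(1/3)w + 1)(-9w^2 + 45w) + (0)
Last nonzero remainder: -9w^2 + 45w. Dividing through by -9 gives the monic gcd w^2 - 5w.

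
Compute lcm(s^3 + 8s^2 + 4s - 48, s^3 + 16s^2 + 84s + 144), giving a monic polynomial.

s^4 + 14s^3 + 52s^2 - 24s - 288

Apply the Euclidean algorithm:
  s^3 + 8s^2 + 4s - 48 = (s^3 + 16s^2 + 84s + 144) + (-8s^2 - 80s - 192)
  s^3 + 16s^2 + 84s + 144 = (-(1/8)s - 3/4)(-8s^2 - 80s - 192) + (0)
Last nonzero remainder: -8s^2 - 80s - 192. Dividing through by -8 gives the monic gcd s^2 + 10s + 24.
Then lcm(f, g) = f·g / gcd(f, g); expanding and making the result monic gives the answer.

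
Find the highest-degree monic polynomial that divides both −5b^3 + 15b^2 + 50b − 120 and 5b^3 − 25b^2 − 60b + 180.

Euclidean algorithm in ℚ[b]:
  −5b^3 + 15b^2 + 50b − 120 = (−1)(5b^3 − 25b^2 − 60b + 180) + (−10b^2 − 10b + 60)
  5b^3 − 25b^2 − 60b + 180 = (−(1/2)b + 3)(−10b^2 − 10b + 60) + (0)
Last nonzero remainder: −10b^2 − 10b + 60. Dividing through by −10 gives the monic gcd b^2 + b − 6.

b^2 + b − 6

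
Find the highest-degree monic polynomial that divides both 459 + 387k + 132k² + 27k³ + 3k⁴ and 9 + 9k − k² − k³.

3 + k

By polynomial division,
  3k⁴ + 27k³ + 132k² + 387k + 459 = (−3k − 24)(−k³ − k² + 9k + 9) + (135k² + 630k + 675)
  −k³ − k² + 9k + 9 = (−(1/135)k + 11/405)(135k² + 630k + 675) + (−(28/9)k − 28/3)
  135k² + 630k + 675 = (−(1215/28)k − 2025/28)(−(28/9)k − 28/3) + (0)
Last nonzero remainder: −(28/9)k − 28/3. Dividing through by −28/9 gives the monic gcd k + 3.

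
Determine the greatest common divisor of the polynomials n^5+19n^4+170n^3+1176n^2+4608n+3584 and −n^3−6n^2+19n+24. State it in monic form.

n^2+9n+8

Repeated division with remainder:
  n^5+19n^4+170n^3+1176n^2+4608n+3584 = (−n^2−13n−111)(−n^3−6n^2+19n+24) + (781n^2+7029n+6248)
  −n^3−6n^2+19n+24 = (−(1/781)n+3/781)(781n^2+7029n+6248) + (0)
Last nonzero remainder: 781n^2+7029n+6248. Dividing through by 781 gives the monic gcd n^2+9n+8.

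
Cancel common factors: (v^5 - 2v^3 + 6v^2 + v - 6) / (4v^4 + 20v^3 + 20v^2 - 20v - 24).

Euclidean algorithm in ℚ[v]:
  v^5 - 2v^3 + 6v^2 + v - 6 = ((1/4)v - 5/4)(4v^4 + 20v^3 + 20v^2 - 20v - 24) + (18v^3 + 36v^2 - 18v - 36)
  4v^4 + 20v^3 + 20v^2 - 20v - 24 = ((2/9)v + 2/3)(18v^3 + 36v^2 - 18v - 36) + (0)
Last nonzero remainder: 18v^3 + 36v^2 - 18v - 36. Dividing through by 18 gives the monic gcd v^3 + 2v^2 - v - 2.
Cancel v^3 + 2v^2 - v - 2 from numerator and denominator to get the reduced form.

(v^2 - 2v + 3)/(4v + 12)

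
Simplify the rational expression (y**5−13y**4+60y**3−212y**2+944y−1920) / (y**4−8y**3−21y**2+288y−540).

By polynomial division,
  y**5−13y**4+60y**3−212y**2+944y−1920 = (y−5)(y**4−8y**3−21y**2+288y−540) + (41y**3−605y**2+2924y−4620)
  y**4−8y**3−21y**2+288y−540 = ((1/41)y+277/1681)(41y**3−605y**2+2924y−4620) + ((12400/1681)y**2−(136400/1681)y+372000/1681)
  41y**3−605y**2+2924y−4620 = ((68921/12400)y−129437/6200)((12400/1681)y**2−(136400/1681)y+372000/1681) + (0)
Last nonzero remainder: (12400/1681)y**2−(136400/1681)y+372000/1681. Dividing through by 12400/1681 gives the monic gcd y**2−11y+30.
Cancel y**2−11y+30 from numerator and denominator to get the reduced form.

(y**3−2y**2+8y−64)/(y**2+3y−18)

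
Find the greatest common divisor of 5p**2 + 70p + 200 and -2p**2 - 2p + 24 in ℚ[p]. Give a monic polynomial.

Repeated division with remainder:
  5p**2 + 70p + 200 = (-5/2)(-2p**2 - 2p + 24) + (65p + 260)
  -2p**2 - 2p + 24 = (-(2/65)p + 6/65)(65p + 260) + (0)
Last nonzero remainder: 65p + 260. Dividing through by 65 gives the monic gcd p + 4.

p + 4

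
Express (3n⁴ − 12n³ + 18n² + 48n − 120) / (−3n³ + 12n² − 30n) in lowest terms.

(−n² + 4)/(n)

Repeated division with remainder:
  3n⁴ − 12n³ + 18n² + 48n − 120 = (−n)(−3n³ + 12n² − 30n) + (−12n² + 48n − 120)
  −3n³ + 12n² − 30n = ((1/4)n)(−12n² + 48n − 120) + (0)
Last nonzero remainder: −12n² + 48n − 120. Dividing through by −12 gives the monic gcd n² − 4n + 10.
Cancel n² − 4n + 10 from numerator and denominator to get the reduced form.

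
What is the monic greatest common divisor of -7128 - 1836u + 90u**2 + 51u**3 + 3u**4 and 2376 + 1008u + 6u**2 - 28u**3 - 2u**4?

-396 - 36u + 11u**2 + u**3

By polynomial division,
  3u**4 + 51u**3 + 90u**2 - 1836u - 7128 = (-3/2)(-2u**4 - 28u**3 + 6u**2 + 1008u + 2376) + (9u**3 + 99u**2 - 324u - 3564)
  -2u**4 - 28u**3 + 6u**2 + 1008u + 2376 = (-(2/9)u - 2/3)(9u**3 + 99u**2 - 324u - 3564) + (0)
Last nonzero remainder: 9u**3 + 99u**2 - 324u - 3564. Dividing through by 9 gives the monic gcd u**3 + 11u**2 - 36u - 396.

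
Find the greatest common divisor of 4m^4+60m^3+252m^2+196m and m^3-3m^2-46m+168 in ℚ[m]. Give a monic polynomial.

Apply the Euclidean algorithm:
  4m^4+60m^3+252m^2+196m = (4m+72)(m^3-3m^2-46m+168) + (652m^2+2836m-12096)
  m^3-3m^2-46m+168 = ((1/652)m-599/53138)(652m^2+2836m-12096) + ((120120/26569)m+840840/26569)
  652m^2+2836m-12096 = ((4330747/30030)m-1912968/5005)((120120/26569)m+840840/26569) + (0)
Last nonzero remainder: (120120/26569)m+840840/26569. Dividing through by 120120/26569 gives the monic gcd m+7.

m+7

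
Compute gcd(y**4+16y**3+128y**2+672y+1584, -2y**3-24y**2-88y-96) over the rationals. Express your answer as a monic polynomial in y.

y+6

Euclidean algorithm in ℚ[y]:
  y**4+16y**3+128y**2+672y+1584 = (-(1/2)y-2)(-2y**3-24y**2-88y-96) + (36y**2+448y+1392)
  -2y**3-24y**2-88y-96 = (-(1/18)y+2/81)(36y**2+448y+1392) + (-(1760/81)y-3520/27)
  36y**2+448y+1392 = (-(729/440)y-2349/220)(-(1760/81)y-3520/27) + (0)
Last nonzero remainder: -(1760/81)y-3520/27. Dividing through by -1760/81 gives the monic gcd y+6.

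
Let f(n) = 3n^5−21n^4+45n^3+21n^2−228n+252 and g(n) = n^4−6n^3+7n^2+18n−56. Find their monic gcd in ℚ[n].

Apply the Euclidean algorithm:
  3n^5−21n^4+45n^3+21n^2−228n+252 = (3n−3)(n^4−6n^3+7n^2+18n−56) + (6n^3−12n^2−6n+84)
  n^4−6n^3+7n^2+18n−56 = ((1/6)n−2/3)(6n^3−12n^2−6n+84) + (0)
Last nonzero remainder: 6n^3−12n^2−6n+84. Dividing through by 6 gives the monic gcd n^3−2n^2−n+14.

n^3−2n^2−n+14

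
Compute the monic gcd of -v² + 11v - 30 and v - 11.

Apply the Euclidean algorithm:
  -v² + 11v - 30 = (-v)(v - 11) + (-30)
  v - 11 = (-(1/30)v + 11/30)(-30) + (0)
The last nonzero remainder is the constant -30, so the polynomials are coprime and gcd = 1.

1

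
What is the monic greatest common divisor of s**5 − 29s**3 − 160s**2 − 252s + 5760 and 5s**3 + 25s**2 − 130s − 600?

Euclidean algorithm in ℚ[s]:
  s**5 − 29s**3 − 160s**2 − 252s + 5760 = ((1/5)s**2 − s + 22/5)(5s**3 + 25s**2 − 130s − 600) + (−280s**2 − 280s + 8400)
  5s**3 + 25s**2 − 130s − 600 = (−(1/56)s − 1/14)(−280s**2 − 280s + 8400) + (0)
Last nonzero remainder: −280s**2 − 280s + 8400. Dividing through by −280 gives the monic gcd s**2 + s − 30.

s**2 + s − 30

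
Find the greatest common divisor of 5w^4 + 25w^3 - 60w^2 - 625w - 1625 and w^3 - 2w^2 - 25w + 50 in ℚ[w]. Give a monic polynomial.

w^2 - 25

Apply the Euclidean algorithm:
  5w^4 + 25w^3 - 60w^2 - 625w - 1625 = (5w + 35)(w^3 - 2w^2 - 25w + 50) + (135w^2 - 3375)
  w^3 - 2w^2 - 25w + 50 = ((1/135)w - 2/135)(135w^2 - 3375) + (0)
Last nonzero remainder: 135w^2 - 3375. Dividing through by 135 gives the monic gcd w^2 - 25.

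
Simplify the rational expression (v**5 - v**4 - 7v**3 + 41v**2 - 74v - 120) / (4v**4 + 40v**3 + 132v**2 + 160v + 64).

(v**3 - 6v**2 + 19v - 30)/(4v**2 + 20v + 16)

By polynomial division,
  v**5 - v**4 - 7v**3 + 41v**2 - 74v - 120 = ((1/4)v - 11/4)(4v**4 + 40v**3 + 132v**2 + 160v + 64) + (70v**3 + 364v**2 + 350v + 56)
  4v**4 + 40v**3 + 132v**2 + 160v + 64 = ((2/35)v + 48/175)(70v**3 + 364v**2 + 350v + 56) + ((304/25)v**2 + (304/5)v + 1216/25)
  70v**3 + 364v**2 + 350v + 56 = ((875/152)v + 175/152)((304/25)v**2 + (304/5)v + 1216/25) + (0)
Last nonzero remainder: (304/25)v**2 + (304/5)v + 1216/25. Dividing through by 304/25 gives the monic gcd v**2 + 5v + 4.
Cancel v**2 + 5v + 4 from numerator and denominator to get the reduced form.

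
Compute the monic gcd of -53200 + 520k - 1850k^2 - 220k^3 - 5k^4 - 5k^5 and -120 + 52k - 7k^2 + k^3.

40 - 4k + k^2

Repeated division with remainder:
  -5k^5 - 5k^4 - 220k^3 - 1850k^2 + 520k - 53200 = (-5k^2 - 40k - 240)(k^3 - 7k^2 + 52k - 120) + (-2050k^2 + 8200k - 82000)
  k^3 - 7k^2 + 52k - 120 = (-(1/2050)k + 3/2050)(-2050k^2 + 8200k - 82000) + (0)
Last nonzero remainder: -2050k^2 + 8200k - 82000. Dividing through by -2050 gives the monic gcd k^2 - 4k + 40.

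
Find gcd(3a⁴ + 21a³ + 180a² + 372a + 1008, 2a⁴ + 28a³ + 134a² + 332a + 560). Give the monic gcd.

a² + 2a + 8

By polynomial division,
  3a⁴ + 21a³ + 180a² + 372a + 1008 = (3/2)(2a⁴ + 28a³ + 134a² + 332a + 560) + (-21a³ - 21a² - 126a + 168)
  2a⁴ + 28a³ + 134a² + 332a + 560 = (-(2/21)a - 26/21)(-21a³ - 21a² - 126a + 168) + (96a² + 192a + 768)
  -21a³ - 21a² - 126a + 168 = (-(7/32)a + 7/32)(96a² + 192a + 768) + (0)
Last nonzero remainder: 96a² + 192a + 768. Dividing through by 96 gives the monic gcd a² + 2a + 8.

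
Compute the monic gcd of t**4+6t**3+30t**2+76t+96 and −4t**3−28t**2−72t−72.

t**2+4t+6

Euclidean algorithm in ℚ[t]:
  t**4+6t**3+30t**2+76t+96 = (−(1/4)t+1/4)(−4t**3−28t**2−72t−72) + (19t**2+76t+114)
  −4t**3−28t**2−72t−72 = (−(4/19)t−12/19)(19t**2+76t+114) + (0)
Last nonzero remainder: 19t**2+76t+114. Dividing through by 19 gives the monic gcd t**2+4t+6.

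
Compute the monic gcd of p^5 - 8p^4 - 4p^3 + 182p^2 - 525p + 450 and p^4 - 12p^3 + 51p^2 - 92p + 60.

p^3 - 10p^2 + 31p - 30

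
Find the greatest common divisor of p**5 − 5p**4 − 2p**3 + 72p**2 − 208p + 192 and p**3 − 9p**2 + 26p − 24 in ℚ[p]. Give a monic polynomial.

p**2 − 5p + 6

Euclidean algorithm in ℚ[p]:
  p**5 − 5p**4 − 2p**3 + 72p**2 − 208p + 192 = (p**2 + 4p + 8)(p**3 − 9p**2 + 26p − 24) + (64p**2 − 320p + 384)
  p**3 − 9p**2 + 26p − 24 = ((1/64)p − 1/16)(64p**2 − 320p + 384) + (0)
Last nonzero remainder: 64p**2 − 320p + 384. Dividing through by 64 gives the monic gcd p**2 − 5p + 6.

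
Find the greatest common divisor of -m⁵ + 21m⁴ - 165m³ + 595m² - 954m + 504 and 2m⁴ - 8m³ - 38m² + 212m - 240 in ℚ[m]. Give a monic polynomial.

Repeated division with remainder:
  -m⁵ + 21m⁴ - 165m³ + 595m² - 954m + 504 = (-(1/2)m + 17/2)(2m⁴ - 8m³ - 38m² + 212m - 240) + (-116m³ + 1024m² - 2876m + 2544)
  2m⁴ - 8m³ - 38m² + 212m - 240 = (-(1/58)m - 70/841)(-116m³ + 1024m² - 2876m + 2544) + (-(1980/841)m² + (13860/841)m - 23760/841)
  -116m³ + 1024m² - 2876m + 2544 = ((24389/495)m - 44573/495)(-(1980/841)m² + (13860/841)m - 23760/841) + (0)
Last nonzero remainder: -(1980/841)m² + (13860/841)m - 23760/841. Dividing through by -1980/841 gives the monic gcd m² - 7m + 12.

m² - 7m + 12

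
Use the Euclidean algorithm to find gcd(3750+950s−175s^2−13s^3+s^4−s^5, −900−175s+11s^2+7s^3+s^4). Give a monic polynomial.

−25+s^2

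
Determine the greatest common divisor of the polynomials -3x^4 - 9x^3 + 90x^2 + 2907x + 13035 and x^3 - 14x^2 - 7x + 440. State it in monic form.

Euclidean algorithm in ℚ[x]:
  -3x^4 - 9x^3 + 90x^2 + 2907x + 13035 = (-3x - 51)(x^3 - 14x^2 - 7x + 440) + (-645x^2 + 3870x + 35475)
  x^3 - 14x^2 - 7x + 440 = (-(1/645)x + 8/645)(-645x^2 + 3870x + 35475) + (0)
Last nonzero remainder: -645x^2 + 3870x + 35475. Dividing through by -645 gives the monic gcd x^2 - 6x - 55.

x^2 - 6x - 55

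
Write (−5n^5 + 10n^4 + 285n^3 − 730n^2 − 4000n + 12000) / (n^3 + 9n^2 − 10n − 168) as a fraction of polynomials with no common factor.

Repeated division with remainder:
  −5n^5 + 10n^4 + 285n^3 − 730n^2 − 4000n + 12000 = (−5n^2 + 55n − 260)(n^3 + 9n^2 − 10n − 168) + (1320n^2 + 2640n − 31680)
  n^3 + 9n^2 − 10n − 168 = ((1/1320)n + 7/1320)(1320n^2 + 2640n − 31680) + (0)
Last nonzero remainder: 1320n^2 + 2640n − 31680. Dividing through by 1320 gives the monic gcd n^2 + 2n − 24.
Cancel n^2 + 2n − 24 from numerator and denominator to get the reduced form.

(−5n^3 + 20n^2 + 125n − 500)/(n + 7)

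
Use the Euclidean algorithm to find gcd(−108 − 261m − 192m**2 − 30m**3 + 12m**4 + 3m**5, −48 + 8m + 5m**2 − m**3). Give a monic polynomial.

By polynomial division,
  3m**5 + 12m**4 − 30m**3 − 192m**2 − 261m − 108 = (−3m**2 − 27m − 129)(−m**3 + 5m**2 + 8m − 48) + (525m**2 − 525m − 6300)
  −m**3 + 5m**2 + 8m − 48 = (−(1/525)m + 4/525)(525m**2 − 525m − 6300) + (0)
Last nonzero remainder: 525m**2 − 525m − 6300. Dividing through by 525 gives the monic gcd m**2 − m − 12.

−12 − m + m**2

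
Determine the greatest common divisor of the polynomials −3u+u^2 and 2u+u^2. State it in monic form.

u

Euclidean algorithm in ℚ[u]:
  u^2−3u = (u^2+2u) + (−5u)
  u^2+2u = (−(1/5)u−2/5)(−5u) + (0)
Last nonzero remainder: −5u. Dividing through by −5 gives the monic gcd u.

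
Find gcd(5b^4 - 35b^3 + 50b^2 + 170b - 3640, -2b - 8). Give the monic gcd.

b + 4

Euclidean algorithm in ℚ[b]:
  5b^4 - 35b^3 + 50b^2 + 170b - 3640 = (-(5/2)b^3 + (55/2)b^2 - 135b + 455)(-2b - 8) + (0)
Last nonzero remainder: -2b - 8. Dividing through by -2 gives the monic gcd b + 4.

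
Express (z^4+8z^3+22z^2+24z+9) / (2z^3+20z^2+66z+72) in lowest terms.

Apply the Euclidean algorithm:
  z^4+8z^3+22z^2+24z+9 = ((1/2)z-1)(2z^3+20z^2+66z+72) + (9z^2+54z+81)
  2z^3+20z^2+66z+72 = ((2/9)z+8/9)(9z^2+54z+81) + (0)
Last nonzero remainder: 9z^2+54z+81. Dividing through by 9 gives the monic gcd z^2+6z+9.
Cancel z^2+6z+9 from numerator and denominator to get the reduced form.

(z^2+2z+1)/(2z+8)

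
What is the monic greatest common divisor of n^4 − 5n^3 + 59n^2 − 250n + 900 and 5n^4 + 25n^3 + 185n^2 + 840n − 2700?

n^2 + n + 45

Repeated division with remainder:
  n^4 − 5n^3 + 59n^2 − 250n + 900 = (1/5)(5n^4 + 25n^3 + 185n^2 + 840n − 2700) + (−10n^3 + 22n^2 − 418n + 1440)
  5n^4 + 25n^3 + 185n^2 + 840n − 2700 = (−(1/2)n − 18/5)(−10n^3 + 22n^2 − 418n + 1440) + ((276/5)n^2 + (276/5)n + 2484)
  −10n^3 + 22n^2 − 418n + 1440 = (−(25/138)n + 40/69)((276/5)n^2 + (276/5)n + 2484) + (0)
Last nonzero remainder: (276/5)n^2 + (276/5)n + 2484. Dividing through by 276/5 gives the monic gcd n^2 + n + 45.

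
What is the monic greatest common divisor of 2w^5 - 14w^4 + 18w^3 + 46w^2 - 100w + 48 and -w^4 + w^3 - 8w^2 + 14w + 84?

Repeated division with remainder:
  2w^5 - 14w^4 + 18w^3 + 46w^2 - 100w + 48 = (-2w + 12)(-w^4 + w^3 - 8w^2 + 14w + 84) + (-10w^3 + 170w^2 - 100w - 960)
  -w^4 + w^3 - 8w^2 + 14w + 84 = ((1/10)w + 8/5)(-10w^3 + 170w^2 - 100w - 960) + (-270w^2 + 270w + 1620)
  -10w^3 + 170w^2 - 100w - 960 = ((1/27)w - 16/27)(-270w^2 + 270w + 1620) + (0)
Last nonzero remainder: -270w^2 + 270w + 1620. Dividing through by -270 gives the monic gcd w^2 - w - 6.

w^2 - w - 6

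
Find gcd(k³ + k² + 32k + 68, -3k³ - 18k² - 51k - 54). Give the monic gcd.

k + 2

Euclidean algorithm in ℚ[k]:
  k³ + k² + 32k + 68 = (-1/3)(-3k³ - 18k² - 51k - 54) + (-5k² + 15k + 50)
  -3k³ - 18k² - 51k - 54 = ((3/5)k + 27/5)(-5k² + 15k + 50) + (-162k - 324)
  -5k² + 15k + 50 = ((5/162)k - 25/162)(-162k - 324) + (0)
Last nonzero remainder: -162k - 324. Dividing through by -162 gives the monic gcd k + 2.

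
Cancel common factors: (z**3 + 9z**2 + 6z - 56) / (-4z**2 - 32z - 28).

Euclidean algorithm in ℚ[z]:
  z**3 + 9z**2 + 6z - 56 = (-(1/4)z - 1/4)(-4z**2 - 32z - 28) + (-9z - 63)
  -4z**2 - 32z - 28 = ((4/9)z + 4/9)(-9z - 63) + (0)
Last nonzero remainder: -9z - 63. Dividing through by -9 gives the monic gcd z + 7.
Cancel z + 7 from numerator and denominator to get the reduced form.

(-z**2 - 2z + 8)/(4z + 4)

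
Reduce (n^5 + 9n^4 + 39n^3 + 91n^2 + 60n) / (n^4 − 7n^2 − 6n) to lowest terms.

(n^3 + 8n^2 + 31n + 60)/(n^2 − n − 6)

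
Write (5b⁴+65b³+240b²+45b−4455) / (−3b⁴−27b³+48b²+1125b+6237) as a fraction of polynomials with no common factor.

(−5b+15)/(3b−21)

By polynomial division,
  5b⁴+65b³+240b²+45b−4455 = (−5/3)(−3b⁴−27b³+48b²+1125b+6237) + (20b³+320b²+1920b+5940)
  −3b⁴−27b³+48b²+1125b+6237 = (−(3/20)b+21/20)(20b³+320b²+1920b+5940) + (0)
Last nonzero remainder: 20b³+320b²+1920b+5940. Dividing through by 20 gives the monic gcd b³+16b²+96b+297.
Cancel b³+16b²+96b+297 from numerator and denominator to get the reduced form.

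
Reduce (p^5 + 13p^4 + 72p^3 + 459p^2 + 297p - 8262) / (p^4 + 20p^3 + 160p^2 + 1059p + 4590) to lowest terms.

Apply the Euclidean algorithm:
  p^5 + 13p^4 + 72p^3 + 459p^2 + 297p - 8262 = (p - 7)(p^4 + 20p^3 + 160p^2 + 1059p + 4590) + (52p^3 + 520p^2 + 3120p + 23868)
  p^4 + 20p^3 + 160p^2 + 1059p + 4590 = ((1/52)p + 5/26)(52p^3 + 520p^2 + 3120p + 23868) + (0)
Last nonzero remainder: 52p^3 + 520p^2 + 3120p + 23868. Dividing through by 52 gives the monic gcd p^3 + 10p^2 + 60p + 459.
Cancel p^3 + 10p^2 + 60p + 459 from numerator and denominator to get the reduced form.

(p^2 + 3p - 18)/(p + 10)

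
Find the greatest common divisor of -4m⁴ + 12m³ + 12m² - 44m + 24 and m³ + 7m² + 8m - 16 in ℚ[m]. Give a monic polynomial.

By polynomial division,
  -4m⁴ + 12m³ + 12m² - 44m + 24 = (-4m + 40)(m³ + 7m² + 8m - 16) + (-236m² - 428m + 664)
  m³ + 7m² + 8m - 16 = (-(1/236)m - 153/6962)(-236m² - 428m + 664) + ((4900/3481)m - 4900/3481)
  -236m² - 428m + 664 = (-(205379/1225)m - 577846/1225)((4900/3481)m - 4900/3481) + (0)
Last nonzero remainder: (4900/3481)m - 4900/3481. Dividing through by 4900/3481 gives the monic gcd m - 1.

m - 1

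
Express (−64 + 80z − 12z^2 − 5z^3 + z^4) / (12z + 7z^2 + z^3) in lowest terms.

(−16 + 24z − 9z^2 + z^3)/(3z + z^2)

Repeated division with remainder:
  z^4 − 5z^3 − 12z^2 + 80z − 64 = (z − 12)(z^3 + 7z^2 + 12z) + (60z^2 + 224z − 64)
  z^3 + 7z^2 + 12z = ((1/60)z + 49/900)(60z^2 + 224z − 64) + ((196/225)z + 784/225)
  60z^2 + 224z − 64 = ((3375/49)z − 900/49)((196/225)z + 784/225) + (0)
Last nonzero remainder: (196/225)z + 784/225. Dividing through by 196/225 gives the monic gcd z + 4.
Cancel z + 4 from numerator and denominator to get the reduced form.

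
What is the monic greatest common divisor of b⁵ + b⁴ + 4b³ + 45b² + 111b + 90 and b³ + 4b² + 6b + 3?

Apply the Euclidean algorithm:
  b⁵ + b⁴ + 4b³ + 45b² + 111b + 90 = (b² − 3b + 10)(b³ + 4b² + 6b + 3) + (20b² + 60b + 60)
  b³ + 4b² + 6b + 3 = ((1/20)b + 1/20)(20b² + 60b + 60) + (0)
Last nonzero remainder: 20b² + 60b + 60. Dividing through by 20 gives the monic gcd b² + 3b + 3.

b² + 3b + 3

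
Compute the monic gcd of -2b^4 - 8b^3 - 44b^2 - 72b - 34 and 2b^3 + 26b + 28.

b + 1

By polynomial division,
  -2b^4 - 8b^3 - 44b^2 - 72b - 34 = (-b - 4)(2b^3 + 26b + 28) + (-18b^2 + 60b + 78)
  2b^3 + 26b + 28 = (-(1/9)b - 10/27)(-18b^2 + 60b + 78) + ((512/9)b + 512/9)
  -18b^2 + 60b + 78 = (-(81/256)b + 351/256)((512/9)b + 512/9) + (0)
Last nonzero remainder: (512/9)b + 512/9. Dividing through by 512/9 gives the monic gcd b + 1.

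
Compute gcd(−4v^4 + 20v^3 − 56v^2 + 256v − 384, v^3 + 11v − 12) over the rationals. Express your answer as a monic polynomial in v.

v^2 + v + 12

Repeated division with remainder:
  −4v^4 + 20v^3 − 56v^2 + 256v − 384 = (−4v + 20)(v^3 + 11v − 12) + (−12v^2 − 12v − 144)
  v^3 + 11v − 12 = (−(1/12)v + 1/12)(−12v^2 − 12v − 144) + (0)
Last nonzero remainder: −12v^2 − 12v − 144. Dividing through by −12 gives the monic gcd v^2 + v + 12.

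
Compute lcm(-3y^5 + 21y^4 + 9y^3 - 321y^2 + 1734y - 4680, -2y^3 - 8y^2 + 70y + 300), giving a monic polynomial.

y^6 - 2y^5 - 38y^4 + 92y^3 - 43y^2 - 1330y + 7800

By polynomial division,
  -3y^5 + 21y^4 + 9y^3 - 321y^2 + 1734y - 4680 = ((3/2)y^2 - (33/2)y + 114)(-2y^3 - 8y^2 + 70y + 300) + (1296y^2 - 1296y - 38880)
  -2y^3 - 8y^2 + 70y + 300 = (-(1/648)y - 5/648)(1296y^2 - 1296y - 38880) + (0)
Last nonzero remainder: 1296y^2 - 1296y - 38880. Dividing through by 1296 gives the monic gcd y^2 - y - 30.
Then lcm(f, g) = f·g / gcd(f, g); expanding and making the result monic gives the answer.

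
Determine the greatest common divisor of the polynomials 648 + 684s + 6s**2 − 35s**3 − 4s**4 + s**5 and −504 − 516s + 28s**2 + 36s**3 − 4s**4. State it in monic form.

Euclidean algorithm in ℚ[s]:
  s**5 − 4s**4 − 35s**3 + 6s**2 + 684s + 648 = (−(1/4)s − 5/4)(−4s**4 + 36s**3 + 28s**2 − 516s − 504) + (17s**3 − 88s**2 − 87s + 18)
  −4s**4 + 36s**3 + 28s**2 − 516s − 504 = (−(4/17)s + 260/289)(17s**3 − 88s**2 − 87s + 18) + ((25056/289)s**2 − (125280/289)s − 150336/289)
  17s**3 − 88s**2 − 87s + 18 = ((4913/25056)s − 289/8352)((25056/289)s**2 − (125280/289)s − 150336/289) + (0)
Last nonzero remainder: (25056/289)s**2 − (125280/289)s − 150336/289. Dividing through by 25056/289 gives the monic gcd s**2 − 5s − 6.

−6 − 5s + s**2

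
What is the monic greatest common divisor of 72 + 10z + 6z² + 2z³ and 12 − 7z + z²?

Euclidean algorithm in ℚ[z]:
  2z³ + 6z² + 10z + 72 = (2z + 20)(z² − 7z + 12) + (126z − 168)
  z² − 7z + 12 = ((1/126)z − 17/378)(126z − 168) + (40/9)
  126z − 168 = ((567/20)z − 189/5)(40/9) + (0)
The last nonzero remainder is the constant 40/9, so the polynomials are coprime and gcd = 1.

1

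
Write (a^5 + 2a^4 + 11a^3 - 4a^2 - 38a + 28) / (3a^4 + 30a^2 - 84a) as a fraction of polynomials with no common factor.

By polynomial division,
  a^5 + 2a^4 + 11a^3 - 4a^2 - 38a + 28 = ((1/3)a + 2/3)(3a^4 + 30a^2 - 84a) + (a^3 + 4a^2 + 18a + 28)
  3a^4 + 30a^2 - 84a = (3a - 12)(a^3 + 4a^2 + 18a + 28) + (24a^2 + 48a + 336)
  a^3 + 4a^2 + 18a + 28 = ((1/24)a + 1/12)(24a^2 + 48a + 336) + (0)
Last nonzero remainder: 24a^2 + 48a + 336. Dividing through by 24 gives the monic gcd a^2 + 2a + 14.
Cancel a^2 + 2a + 14 from numerator and denominator to get the reduced form.

(a^3 - 3a + 2)/(3a^2 - 6a)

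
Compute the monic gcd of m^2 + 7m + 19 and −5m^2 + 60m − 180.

Repeated division with remainder:
  m^2 + 7m + 19 = (−1/5)(−5m^2 + 60m − 180) + (19m − 17)
  −5m^2 + 60m − 180 = (−(5/19)m + 1055/361)(19m − 17) + (−47045/361)
  19m − 17 = (−(6859/47045)m + 6137/47045)(−47045/361) + (0)
The last nonzero remainder is the constant −47045/361, so the polynomials are coprime and gcd = 1.

1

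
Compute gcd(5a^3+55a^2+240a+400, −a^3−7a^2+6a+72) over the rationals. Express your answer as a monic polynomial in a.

Euclidean algorithm in ℚ[a]:
  5a^3+55a^2+240a+400 = (−5)(−a^3−7a^2+6a+72) + (20a^2+270a+760)
  −a^3−7a^2+6a+72 = (−(1/20)a+13/40)(20a^2+270a+760) + (−(175/4)a−175)
  20a^2+270a+760 = (−(16/35)a−152/35)(−(175/4)a−175) + (0)
Last nonzero remainder: −(175/4)a−175. Dividing through by −175/4 gives the monic gcd a+4.

a+4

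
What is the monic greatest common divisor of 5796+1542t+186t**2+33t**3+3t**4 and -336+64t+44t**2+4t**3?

42+13t+t**2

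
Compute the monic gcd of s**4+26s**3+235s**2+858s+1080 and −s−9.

Apply the Euclidean algorithm:
  s**4+26s**3+235s**2+858s+1080 = (−s**3−17s**2−82s−120)(−s−9) + (0)
Last nonzero remainder: −s−9. Dividing through by −1 gives the monic gcd s+9.

s+9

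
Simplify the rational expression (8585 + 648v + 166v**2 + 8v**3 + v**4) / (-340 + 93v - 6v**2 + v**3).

(101 + 10v + v**2)/(-4 + v)

By polynomial division,
  v**4 + 8v**3 + 166v**2 + 648v + 8585 = (v + 14)(v**3 - 6v**2 + 93v - 340) + (157v**2 - 314v + 13345)
  v**3 - 6v**2 + 93v - 340 = ((1/157)v - 4/157)(157v**2 - 314v + 13345) + (0)
Last nonzero remainder: 157v**2 - 314v + 13345. Dividing through by 157 gives the monic gcd v**2 - 2v + 85.
Cancel v**2 - 2v + 85 from numerator and denominator to get the reduced form.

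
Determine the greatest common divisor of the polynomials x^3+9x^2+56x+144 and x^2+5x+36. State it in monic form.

Euclidean algorithm in ℚ[x]:
  x^3+9x^2+56x+144 = (x+4)(x^2+5x+36) + (0)
The last nonzero remainder x^2+5x+36 is already monic.

x^2+5x+36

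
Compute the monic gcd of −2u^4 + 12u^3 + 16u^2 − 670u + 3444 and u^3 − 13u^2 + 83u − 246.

u^3 − 13u^2 + 83u − 246

By polynomial division,
  −2u^4 + 12u^3 + 16u^2 − 670u + 3444 = (−2u − 14)(u^3 − 13u^2 + 83u − 246) + (0)
The last nonzero remainder u^3 − 13u^2 + 83u − 246 is already monic.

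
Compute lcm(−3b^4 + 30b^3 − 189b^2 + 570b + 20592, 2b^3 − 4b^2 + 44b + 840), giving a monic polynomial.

b^6 − 18b^5 + 213b^4 − 1394b^3 − 934b^2 + 41612b − 480480

Repeated division with remainder:
  −3b^4 + 30b^3 − 189b^2 + 570b + 20592 = (−(3/2)b + 12)(2b^3 − 4b^2 + 44b + 840) + (−75b^2 + 1302b + 10512)
  2b^3 − 4b^2 + 44b + 840 = (−(2/75)b − 256/625)(−75b^2 + 1302b + 10512) + ((536012/625)b + 3216072/625)
  −75b^2 + 1302b + 10512 = (−(46875/536012)b + 273750/134003)((536012/625)b + 3216072/625) + (0)
Last nonzero remainder: (536012/625)b + 3216072/625. Dividing through by 536012/625 gives the monic gcd b + 6.
Then lcm(f, g) = f·g / gcd(f, g); expanding and making the result monic gives the answer.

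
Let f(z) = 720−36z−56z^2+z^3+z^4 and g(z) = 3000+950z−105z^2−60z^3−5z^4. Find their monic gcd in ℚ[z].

Apply the Euclidean algorithm:
  z^4+z^3−56z^2−36z+720 = (−1/5)(−5z^4−60z^3−105z^2+950z+3000) + (−11z^3−77z^2+154z+1320)
  −5z^4−60z^3−105z^2+950z+3000 = ((5/11)z+25/11)(−11z^3−77z^2+154z+1320) + (0)
Last nonzero remainder: −11z^3−77z^2+154z+1320. Dividing through by −11 gives the monic gcd z^3+7z^2−14z−120.

−120−14z+7z^2+z^3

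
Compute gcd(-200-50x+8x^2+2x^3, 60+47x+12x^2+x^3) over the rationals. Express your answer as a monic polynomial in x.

Repeated division with remainder:
  2x^3+8x^2-50x-200 = (2)(x^3+12x^2+47x+60) + (-16x^2-144x-320)
  x^3+12x^2+47x+60 = (-(1/16)x-3/16)(-16x^2-144x-320) + (0)
Last nonzero remainder: -16x^2-144x-320. Dividing through by -16 gives the monic gcd x^2+9x+20.

20+9x+x^2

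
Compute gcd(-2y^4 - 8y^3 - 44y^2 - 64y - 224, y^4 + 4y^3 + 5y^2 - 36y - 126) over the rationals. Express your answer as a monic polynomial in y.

y^2 + 4y + 14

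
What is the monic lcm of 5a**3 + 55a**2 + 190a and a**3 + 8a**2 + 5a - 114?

a**4 + 8a**3 + 5a**2 - 114a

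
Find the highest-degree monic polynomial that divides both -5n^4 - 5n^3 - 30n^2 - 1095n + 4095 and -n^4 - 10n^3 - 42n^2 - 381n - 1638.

n^3 + 4n^2 + 18n + 273

Euclidean algorithm in ℚ[n]:
  -5n^4 - 5n^3 - 30n^2 - 1095n + 4095 = (5)(-n^4 - 10n^3 - 42n^2 - 381n - 1638) + (45n^3 + 180n^2 + 810n + 12285)
  -n^4 - 10n^3 - 42n^2 - 381n - 1638 = (-(1/45)n - 2/15)(45n^3 + 180n^2 + 810n + 12285) + (0)
Last nonzero remainder: 45n^3 + 180n^2 + 810n + 12285. Dividing through by 45 gives the monic gcd n^3 + 4n^2 + 18n + 273.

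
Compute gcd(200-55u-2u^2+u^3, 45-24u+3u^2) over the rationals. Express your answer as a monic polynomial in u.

By polynomial division,
  u^3-2u^2-55u+200 = ((1/3)u+2)(3u^2-24u+45) + (-22u+110)
  3u^2-24u+45 = (-(3/22)u+9/22)(-22u+110) + (0)
Last nonzero remainder: -22u+110. Dividing through by -22 gives the monic gcd u-5.

-5+u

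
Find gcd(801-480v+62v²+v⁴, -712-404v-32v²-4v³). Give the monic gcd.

89+6v+v²

Euclidean algorithm in ℚ[v]:
  v⁴+62v²-480v+801 = (-(1/4)v+2)(-4v³-32v²-404v-712) + (25v²+150v+2225)
  -4v³-32v²-404v-712 = (-(4/25)v-8/25)(25v²+150v+2225) + (0)
Last nonzero remainder: 25v²+150v+2225. Dividing through by 25 gives the monic gcd v²+6v+89.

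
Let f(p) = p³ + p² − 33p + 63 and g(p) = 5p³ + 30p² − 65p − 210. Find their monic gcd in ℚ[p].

p² + 4p − 21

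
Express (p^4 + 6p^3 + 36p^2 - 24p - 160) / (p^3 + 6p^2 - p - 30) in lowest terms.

(p^3 + 8p^2 + 52p + 80)/(p^2 + 8p + 15)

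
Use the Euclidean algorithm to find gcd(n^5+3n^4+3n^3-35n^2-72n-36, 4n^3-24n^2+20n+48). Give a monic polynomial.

n^2-2n-3

Euclidean algorithm in ℚ[n]:
  n^5+3n^4+3n^3-35n^2-72n-36 = ((1/4)n^2+(9/4)n+13)(4n^3-24n^2+20n+48) + (220n^2-440n-660)
  4n^3-24n^2+20n+48 = ((1/55)n-4/55)(220n^2-440n-660) + (0)
Last nonzero remainder: 220n^2-440n-660. Dividing through by 220 gives the monic gcd n^2-2n-3.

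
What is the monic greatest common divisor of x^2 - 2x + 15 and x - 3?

Euclidean algorithm in ℚ[x]:
  x^2 - 2x + 15 = (x + 1)(x - 3) + (18)
  x - 3 = ((1/18)x - 1/6)(18) + (0)
The last nonzero remainder is the constant 18, so the polynomials are coprime and gcd = 1.

1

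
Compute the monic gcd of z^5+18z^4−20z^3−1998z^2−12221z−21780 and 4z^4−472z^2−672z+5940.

z^3+3z^2−109z−495

Apply the Euclidean algorithm:
  z^5+18z^4−20z^3−1998z^2−12221z−21780 = ((1/4)z+9/2)(4z^4−472z^2−672z+5940) + (98z^3+294z^2−10682z−48510)
  4z^4−472z^2−672z+5940 = ((2/49)z−6/49)(98z^3+294z^2−10682z−48510) + (0)
Last nonzero remainder: 98z^3+294z^2−10682z−48510. Dividing through by 98 gives the monic gcd z^3+3z^2−109z−495.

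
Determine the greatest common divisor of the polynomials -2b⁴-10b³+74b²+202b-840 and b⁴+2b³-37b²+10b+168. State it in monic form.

By polynomial division,
  -2b⁴-10b³+74b²+202b-840 = (-2)(b⁴+2b³-37b²+10b+168) + (-6b³+222b-504)
  b⁴+2b³-37b²+10b+168 = (-(1/6)b-1/3)(-6b³+222b-504) + (0)
Last nonzero remainder: -6b³+222b-504. Dividing through by -6 gives the monic gcd b³-37b+84.

b³-37b+84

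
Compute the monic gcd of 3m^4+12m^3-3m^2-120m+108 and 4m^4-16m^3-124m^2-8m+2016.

Repeated division with remainder:
  3m^4+12m^3-3m^2-120m+108 = (3/4)(4m^4-16m^3-124m^2-8m+2016) + (24m^3+90m^2-114m-1404)
  4m^4-16m^3-124m^2-8m+2016 = ((1/6)m-31/24)(24m^3+90m^2-114m-1404) + ((45/4)m^2+(315/4)m+405/2)
  24m^3+90m^2-114m-1404 = ((32/15)m-104/15)((45/4)m^2+(315/4)m+405/2) + (0)
Last nonzero remainder: (45/4)m^2+(315/4)m+405/2. Dividing through by 45/4 gives the monic gcd m^2+7m+18.

m^2+7m+18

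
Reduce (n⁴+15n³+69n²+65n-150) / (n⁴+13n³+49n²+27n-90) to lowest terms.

Euclidean algorithm in ℚ[n]:
  n⁴+15n³+69n²+65n-150 = (n⁴+13n³+49n²+27n-90) + (2n³+20n²+38n-60)
  n⁴+13n³+49n²+27n-90 = ((1/2)n+3/2)(2n³+20n²+38n-60) + (0)
Last nonzero remainder: 2n³+20n²+38n-60. Dividing through by 2 gives the monic gcd n³+10n²+19n-30.
Cancel n³+10n²+19n-30 from numerator and denominator to get the reduced form.

(n+5)/(n+3)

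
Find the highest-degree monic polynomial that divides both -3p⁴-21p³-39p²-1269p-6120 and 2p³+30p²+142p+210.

Euclidean algorithm in ℚ[p]:
  -3p⁴-21p³-39p²-1269p-6120 = (-(3/2)p+12)(2p³+30p²+142p+210) + (-186p²-2658p-8640)
  2p³+30p²+142p+210 = (-(1/93)p-22/2883)(-186p²-2658p-8640) + ((27690/961)p+138450/961)
  -186p²-2658p-8640 = (-(29791/4615)p-276768/4615)((27690/961)p+138450/961) + (0)
Last nonzero remainder: (27690/961)p+138450/961. Dividing through by 27690/961 gives the monic gcd p+5.

p+5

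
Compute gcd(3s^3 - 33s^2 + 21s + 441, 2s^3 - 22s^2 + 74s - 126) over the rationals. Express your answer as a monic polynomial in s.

s - 7

Repeated division with remainder:
  3s^3 - 33s^2 + 21s + 441 = (3/2)(2s^3 - 22s^2 + 74s - 126) + (-90s + 630)
  2s^3 - 22s^2 + 74s - 126 = (-(1/45)s^2 + (4/45)s - 1/5)(-90s + 630) + (0)
Last nonzero remainder: -90s + 630. Dividing through by -90 gives the monic gcd s - 7.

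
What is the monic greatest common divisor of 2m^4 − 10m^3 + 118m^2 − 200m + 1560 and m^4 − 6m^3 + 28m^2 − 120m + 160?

m^2 + 20

Repeated division with remainder:
  2m^4 − 10m^3 + 118m^2 − 200m + 1560 = (2)(m^4 − 6m^3 + 28m^2 − 120m + 160) + (2m^3 + 62m^2 + 40m + 1240)
  m^4 − 6m^3 + 28m^2 − 120m + 160 = ((1/2)m − 37/2)(2m^3 + 62m^2 + 40m + 1240) + (1155m^2 + 23100)
  2m^3 + 62m^2 + 40m + 1240 = ((2/1155)m + 62/1155)(1155m^2 + 23100) + (0)
Last nonzero remainder: 1155m^2 + 23100. Dividing through by 1155 gives the monic gcd m^2 + 20.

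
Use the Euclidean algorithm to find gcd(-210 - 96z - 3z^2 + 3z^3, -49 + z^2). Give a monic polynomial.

-7 + z

Repeated division with remainder:
  3z^3 - 3z^2 - 96z - 210 = (3z - 3)(z^2 - 49) + (51z - 357)
  z^2 - 49 = ((1/51)z + 7/51)(51z - 357) + (0)
Last nonzero remainder: 51z - 357. Dividing through by 51 gives the monic gcd z - 7.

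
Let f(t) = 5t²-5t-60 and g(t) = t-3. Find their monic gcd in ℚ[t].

Apply the Euclidean algorithm:
  5t²-5t-60 = (5t+10)(t-3) + (-30)
  t-3 = (-(1/30)t+1/10)(-30) + (0)
The last nonzero remainder is the constant -30, so the polynomials are coprime and gcd = 1.

1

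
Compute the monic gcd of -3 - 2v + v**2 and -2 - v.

1

By polynomial division,
  v**2 - 2v - 3 = (-v + 4)(-v - 2) + (5)
  -v - 2 = (-(1/5)v - 2/5)(5) + (0)
The last nonzero remainder is the constant 5, so the polynomials are coprime and gcd = 1.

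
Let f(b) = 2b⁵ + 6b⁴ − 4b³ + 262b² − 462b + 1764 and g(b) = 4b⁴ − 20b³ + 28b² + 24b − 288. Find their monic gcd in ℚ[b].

Apply the Euclidean algorithm:
  2b⁵ + 6b⁴ − 4b³ + 262b² − 462b + 1764 = ((1/2)b + 4)(4b⁴ − 20b³ + 28b² + 24b − 288) + (62b³ + 138b² − 414b + 2916)
  4b⁴ − 20b³ + 28b² + 24b − 288 = ((2/31)b − 448/961)(62b³ + 138b² − 414b + 2916) + ((114400/961)b² − (343200/961)b + 1029600/961)
  62b³ + 138b² − 414b + 2916 = ((29791/57200)b + 77841/28600)((114400/961)b² − (343200/961)b + 1029600/961) + (0)
Last nonzero remainder: (114400/961)b² − (343200/961)b + 1029600/961. Dividing through by 114400/961 gives the monic gcd b² − 3b + 9.

b² − 3b + 9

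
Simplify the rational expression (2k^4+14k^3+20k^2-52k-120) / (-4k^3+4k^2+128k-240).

(-k^3-9k^2-28k-30)/(2k^2+2k-60)

Euclidean algorithm in ℚ[k]:
  2k^4+14k^3+20k^2-52k-120 = (-(1/2)k-4)(-4k^3+4k^2+128k-240) + (100k^2+340k-1080)
  -4k^3+4k^2+128k-240 = (-(1/25)k+22/125)(100k^2+340k-1080) + ((624/25)k-1248/25)
  100k^2+340k-1080 = ((625/156)k+1125/52)((624/25)k-1248/25) + (0)
Last nonzero remainder: (624/25)k-1248/25. Dividing through by 624/25 gives the monic gcd k-2.
Cancel k-2 from numerator and denominator to get the reduced form.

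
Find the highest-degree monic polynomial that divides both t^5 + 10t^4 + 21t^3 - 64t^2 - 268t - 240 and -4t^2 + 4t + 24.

t^2 - t - 6

Repeated division with remainder:
  t^5 + 10t^4 + 21t^3 - 64t^2 - 268t - 240 = (-(1/4)t^3 - (11/4)t^2 - (19/2)t - 10)(-4t^2 + 4t + 24) + (0)
Last nonzero remainder: -4t^2 + 4t + 24. Dividing through by -4 gives the monic gcd t^2 - t - 6.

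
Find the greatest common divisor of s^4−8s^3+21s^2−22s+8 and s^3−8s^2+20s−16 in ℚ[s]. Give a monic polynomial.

By polynomial division,
  s^4−8s^3+21s^2−22s+8 = (s)(s^3−8s^2+20s−16) + (s^2−6s+8)
  s^3−8s^2+20s−16 = (s−2)(s^2−6s+8) + (0)
The last nonzero remainder s^2−6s+8 is already monic.

s^2−6s+8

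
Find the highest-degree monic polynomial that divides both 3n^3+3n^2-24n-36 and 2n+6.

1

Repeated division with remainder:
  3n^3+3n^2-24n-36 = ((3/2)n^2-3n-3)(2n+6) + (-18)
  2n+6 = (-(1/9)n-1/3)(-18) + (0)
The last nonzero remainder is the constant -18, so the polynomials are coprime and gcd = 1.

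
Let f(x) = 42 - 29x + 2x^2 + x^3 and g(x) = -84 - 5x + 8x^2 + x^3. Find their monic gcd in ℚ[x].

Repeated division with remainder:
  x^3 + 2x^2 - 29x + 42 = (x^3 + 8x^2 - 5x - 84) + (-6x^2 - 24x + 126)
  x^3 + 8x^2 - 5x - 84 = (-(1/6)x - 2/3)(-6x^2 - 24x + 126) + (0)
Last nonzero remainder: -6x^2 - 24x + 126. Dividing through by -6 gives the monic gcd x^2 + 4x - 21.

-21 + 4x + x^2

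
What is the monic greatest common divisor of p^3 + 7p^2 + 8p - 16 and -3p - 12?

By polynomial division,
  p^3 + 7p^2 + 8p - 16 = (-(1/3)p^2 - p + 4/3)(-3p - 12) + (0)
Last nonzero remainder: -3p - 12. Dividing through by -3 gives the monic gcd p + 4.

p + 4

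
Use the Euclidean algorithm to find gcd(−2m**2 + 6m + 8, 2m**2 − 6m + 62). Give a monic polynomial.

1

Euclidean algorithm in ℚ[m]:
  −2m**2 + 6m + 8 = (−1)(2m**2 − 6m + 62) + (70)
  2m**2 − 6m + 62 = ((1/35)m**2 − (3/35)m + 31/35)(70) + (0)
The last nonzero remainder is the constant 70, so the polynomials are coprime and gcd = 1.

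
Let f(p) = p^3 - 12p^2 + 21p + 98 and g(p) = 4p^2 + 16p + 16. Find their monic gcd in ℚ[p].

p + 2

Apply the Euclidean algorithm:
  p^3 - 12p^2 + 21p + 98 = ((1/4)p - 4)(4p^2 + 16p + 16) + (81p + 162)
  4p^2 + 16p + 16 = ((4/81)p + 8/81)(81p + 162) + (0)
Last nonzero remainder: 81p + 162. Dividing through by 81 gives the monic gcd p + 2.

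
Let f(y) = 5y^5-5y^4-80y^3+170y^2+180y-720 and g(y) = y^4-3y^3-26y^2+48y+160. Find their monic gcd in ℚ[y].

By polynomial division,
  5y^5-5y^4-80y^3+170y^2+180y-720 = (5y+10)(y^4-3y^3-26y^2+48y+160) + (80y^3+190y^2-1100y-2320)
  y^4-3y^3-26y^2+48y+160 = ((1/80)y-43/640)(80y^3+190y^2-1100y-2320) + ((33/64)y^2+(99/32)y+33/8)
  80y^3+190y^2-1100y-2320 = ((5120/33)y-18560/33)((33/64)y^2+(99/32)y+33/8) + (0)
Last nonzero remainder: (33/64)y^2+(99/32)y+33/8. Dividing through by 33/64 gives the monic gcd y^2+6y+8.

y^2+6y+8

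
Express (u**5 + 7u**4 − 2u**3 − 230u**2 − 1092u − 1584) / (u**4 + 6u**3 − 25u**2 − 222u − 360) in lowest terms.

Euclidean algorithm in ℚ[u]:
  u**5 + 7u**4 − 2u**3 − 230u**2 − 1092u − 1584 = (u + 1)(u**4 + 6u**3 − 25u**2 − 222u − 360) + (17u**3 + 17u**2 − 510u − 1224)
  u**4 + 6u**3 − 25u**2 − 222u − 360 = ((1/17)u + 5/17)(17u**3 + 17u**2 − 510u − 1224) + (0)
Last nonzero remainder: 17u**3 + 17u**2 − 510u − 1224. Dividing through by 17 gives the monic gcd u**3 + u**2 − 30u − 72.
Cancel u**3 + u**2 − 30u − 72 from numerator and denominator to get the reduced form.

(u**2 + 6u + 22)/(u + 5)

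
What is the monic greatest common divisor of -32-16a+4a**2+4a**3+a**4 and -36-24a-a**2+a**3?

2+a

Euclidean algorithm in ℚ[a]:
  a**4+4a**3+4a**2-16a-32 = (a+5)(a**3-a**2-24a-36) + (33a**2+140a+148)
  a**3-a**2-24a-36 = ((1/33)a-173/1089)(33a**2+140a+148) + (-(6800/1089)a-13600/1089)
  33a**2+140a+148 = (-(35937/6800)a-40293/3400)(-(6800/1089)a-13600/1089) + (0)
Last nonzero remainder: -(6800/1089)a-13600/1089. Dividing through by -6800/1089 gives the monic gcd a+2.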